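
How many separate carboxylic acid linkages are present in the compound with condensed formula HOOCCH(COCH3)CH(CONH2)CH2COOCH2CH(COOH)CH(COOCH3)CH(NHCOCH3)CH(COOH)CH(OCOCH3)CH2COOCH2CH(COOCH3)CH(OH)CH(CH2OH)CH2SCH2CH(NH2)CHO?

–COOH: carbonyl C bonded to –OH and C → carboxylic acid (the –OH is not a separate alcohol).
pendant –COCH3: carbonyl C bonded to two carbons → ketone.
pendant –CONH2: carbonyl C bonded to C and N → amide.
–C(=O)–O–C with C on the carbonyl side → ester.
pendant –COOH: carbonyl C bonded to C and –OH → carboxylic acid.
pendant –COOCH3: carbonyl C bonded to C and –OCH3 → ester.
pendant –NHC(=O)CH3: N bonded to a carbonyl → amide (not amine).
pendant –COOH: carbonyl C bonded to C and –OH → carboxylic acid.
pendant –OC(=O)CH3: an acyloxy group → ester.
–C(=O)–O–C with C on the carbonyl side → ester.
pendant –COOCH3: carbonyl C bonded to C and –OCH3 → ester.
–OH on an sp³ carbon → alcohol (secondary).
pendant –CH2OH on an sp³ backbone C → alcohol.
C–S–C linkage → sulfide (thioether).
–NH2 on an sp³ carbon with no adjacent C=O → amine.
terminal –CHO: carbonyl C bonded to H and C → aldehyde.
Carboxylic acid appears at: HOOC, CH(COOH), CH(COOH) → 3.

3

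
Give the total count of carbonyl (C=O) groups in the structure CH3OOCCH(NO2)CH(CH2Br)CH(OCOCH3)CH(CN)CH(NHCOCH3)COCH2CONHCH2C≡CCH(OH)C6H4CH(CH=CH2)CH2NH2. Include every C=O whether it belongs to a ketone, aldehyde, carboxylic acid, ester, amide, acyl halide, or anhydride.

5

CH3OOC: ester, 1 C=O (running total 1).
CH(OCOCH3): ester, 1 C=O (running total 2).
CH(NHCOCH3): amide, 1 C=O (running total 3).
CO: ketone, 1 C=O (running total 4).
CH2CONHCH2: amide, 1 C=O (running total 5).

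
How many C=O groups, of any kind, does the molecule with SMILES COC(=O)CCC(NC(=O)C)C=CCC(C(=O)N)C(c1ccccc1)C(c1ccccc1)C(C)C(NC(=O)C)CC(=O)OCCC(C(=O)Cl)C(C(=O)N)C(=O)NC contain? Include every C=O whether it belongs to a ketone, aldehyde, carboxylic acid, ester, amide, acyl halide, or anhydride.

CH3OOC: ester, 1 C=O (running total 1).
CH(NHCOCH3): amide, 1 C=O (running total 2).
CH(CONH2): amide, 1 C=O (running total 3).
CH(NHCOCH3): amide, 1 C=O (running total 4).
CH2COOCH2: ester, 1 C=O (running total 5).
CH(COCl): acyl halide, 1 C=O (running total 6).
CH(CONH2): amide, 1 C=O (running total 7).
CONHCH3: amide, 1 C=O (running total 8).

8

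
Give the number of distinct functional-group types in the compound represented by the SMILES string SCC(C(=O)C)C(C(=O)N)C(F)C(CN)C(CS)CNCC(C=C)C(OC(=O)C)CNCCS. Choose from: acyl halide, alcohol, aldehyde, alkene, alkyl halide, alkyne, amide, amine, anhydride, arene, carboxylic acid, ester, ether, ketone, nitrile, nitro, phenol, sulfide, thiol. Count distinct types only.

7

Reading the structure from left to right:
  HSCH2: –SH on an sp³ carbon → thiol.
  CH(COCH3): pendant –COCH3: carbonyl C bonded to two carbons → ketone.
  CH(CONH2): pendant –CONH2: carbonyl C bonded to C and N → amide.
  CH(F): halogen on an sp³ carbon → alkyl halide.
  CH(CH2NH2): pendant –CH2NH2: N on sp³ C, no adjacent C=O → amine.
  CH(CH2SH): pendant –CH2SH → thiol.
  CH2NHCH2: C–N–C with sp³ carbons and no adjacent C=O → amine (secondary).
  CH(CH=CH2): pendant –CH=CH2: C=C double bond → alkene.
  CH(OCOCH3): pendant –OC(=O)CH3: an acyloxy group → ester.
  CH2NHCH2: C–N–C with sp³ carbons and no adjacent C=O → amine (secondary).
  CH2SH: –SH on an sp³ carbon → thiol.
Distinct types present: alkene, alkyl halide, amide, amine, ester, ketone, thiol.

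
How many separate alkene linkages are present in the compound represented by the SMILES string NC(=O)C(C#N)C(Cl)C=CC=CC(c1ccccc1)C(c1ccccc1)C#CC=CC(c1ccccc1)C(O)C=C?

–C(=O)NH2: carbonyl C bonded to C and to N → amide (the N is not a separate amine).
pendant –C≡N: nitrile.
halogen on an sp³ carbon → alkyl halide.
C=C double bond → alkene.
C=C double bond → alkene.
pendant –C6H5: benzene ring → arene.
pendant –C6H5: benzene ring → arene.
C≡C triple bond → alkyne.
C=C double bond → alkene.
pendant –C6H5: benzene ring → arene.
–OH on an sp³ carbon → alcohol (secondary).
C=C double bond → alkene.
Alkene appears at: CH=CH, CH=CH, CH=CH, CH=CH2 → 4.

4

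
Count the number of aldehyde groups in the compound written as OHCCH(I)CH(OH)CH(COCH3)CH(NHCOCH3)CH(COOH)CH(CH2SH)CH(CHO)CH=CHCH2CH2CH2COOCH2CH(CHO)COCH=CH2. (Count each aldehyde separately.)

terminal –CHO: carbonyl C bonded to H and C → aldehyde.
halogen on an sp³ carbon → alkyl halide.
–OH on an sp³ carbon → alcohol (secondary).
pendant –COCH3: carbonyl C bonded to two carbons → ketone.
pendant –NHC(=O)CH3: N bonded to a carbonyl → amide (not amine).
pendant –COOH: carbonyl C bonded to C and –OH → carboxylic acid.
pendant –CH2SH → thiol.
pendant –CHO: carbonyl C bonded to C and H → aldehyde.
C=C double bond → alkene.
–C(=O)–O–C with C on the carbonyl side → ester.
pendant –CHO: carbonyl C bonded to C and H → aldehyde.
–C(=O)– with carbon on both sides → ketone.
C=C double bond → alkene.
Aldehyde appears at: OHC, CH(CHO), CH(CHO) → 3.

3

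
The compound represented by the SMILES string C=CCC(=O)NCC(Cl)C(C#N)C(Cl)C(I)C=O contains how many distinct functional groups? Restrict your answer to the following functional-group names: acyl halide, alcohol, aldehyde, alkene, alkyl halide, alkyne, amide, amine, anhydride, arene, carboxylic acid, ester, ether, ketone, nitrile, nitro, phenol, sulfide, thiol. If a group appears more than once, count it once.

5

Reading the structure from left to right:
  CH2=CH: C=C double bond → alkene.
  CH2CONHCH2: –C(=O)–N– linkage → amide (the N is not an amine).
  CH(Cl): halogen on an sp³ carbon → alkyl halide.
  CH(CN): pendant –C≡N: nitrile.
  CH(Cl): halogen on an sp³ carbon → alkyl halide.
  CH(I): halogen on an sp³ carbon → alkyl halide.
  CHO: terminal –CHO: carbonyl C bonded to H and C → aldehyde.
Distinct types present: aldehyde, alkene, alkyl halide, amide, nitrile.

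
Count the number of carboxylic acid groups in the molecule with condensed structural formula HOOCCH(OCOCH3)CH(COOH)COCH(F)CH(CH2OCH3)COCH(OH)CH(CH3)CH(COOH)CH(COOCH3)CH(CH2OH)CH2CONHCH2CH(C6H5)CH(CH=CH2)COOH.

Working along the chain:
  HOOC: –COOH: carbonyl C bonded to –OH and C → carboxylic acid (the –OH is not a separate alcohol).
  CH(OCOCH3): pendant –OC(=O)CH3: an acyloxy group → ester.
  CH(COOH): pendant –COOH: carbonyl C bonded to C and –OH → carboxylic acid.
  CO: –C(=O)– with carbon on both sides → ketone.
  CH(F): halogen on an sp³ carbon → alkyl halide.
  CH(CH2OCH3): pendant –CH2OCH3: C–O–C linkage → ether.
  CO: –C(=O)– with carbon on both sides → ketone.
  CH(OH): –OH on an sp³ carbon → alcohol (secondary).
  CH(COOH): pendant –COOH: carbonyl C bonded to C and –OH → carboxylic acid.
  CH(COOCH3): pendant –COOCH3: carbonyl C bonded to C and –OCH3 → ester.
  CH(CH2OH): pendant –CH2OH on an sp³ backbone C → alcohol.
  CH2CONHCH2: –C(=O)–N– linkage → amide (the N is not an amine).
  CH(C6H5): pendant –C6H5: benzene ring → arene.
  CH(CH=CH2): pendant –CH=CH2: C=C double bond → alkene.
  COOH: –COOH: carbonyl C bonded to –OH and C → carboxylic acid (the –OH is not a separate alcohol).
Carboxylic acid appears at: HOOC, CH(COOH), CH(COOH), COOH → 4.

4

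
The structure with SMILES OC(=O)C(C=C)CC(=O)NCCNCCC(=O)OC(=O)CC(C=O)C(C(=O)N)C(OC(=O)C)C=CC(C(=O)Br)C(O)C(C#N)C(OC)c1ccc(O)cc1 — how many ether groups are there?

1

–COOH: carbonyl C bonded to –OH and C → carboxylic acid (the –OH is not a separate alcohol).
pendant –CH=CH2: C=C double bond → alkene.
–C(=O)–N– linkage → amide (the N is not an amine).
C–N–C with sp³ carbons and no adjacent C=O → amine (secondary).
two acyl groups sharing one oxygen, –C(=O)–O–C(=O)– → anhydride.
pendant –CHO: carbonyl C bonded to C and H → aldehyde.
pendant –CONH2: carbonyl C bonded to C and N → amide.
pendant –OC(=O)CH3: an acyloxy group → ester.
C=C double bond → alkene.
pendant –C(=O)X: carbonyl C bonded to C and halogen → acyl halide.
–OH on an sp³ carbon → alcohol (secondary).
pendant –C≡N: nitrile.
pendant –OCH3: C–O–C with sp³ C, no adjacent C=O → ether.
–OH attached directly to an aromatic ring → phenol (not alcohol); the ring itself is an arene.
Ether appears at: CH(OCH3) → 1.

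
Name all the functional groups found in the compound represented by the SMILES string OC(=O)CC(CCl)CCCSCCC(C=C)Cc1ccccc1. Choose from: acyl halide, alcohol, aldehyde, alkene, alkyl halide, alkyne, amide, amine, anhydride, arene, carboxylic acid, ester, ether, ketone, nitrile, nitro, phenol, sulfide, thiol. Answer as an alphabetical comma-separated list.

alkene, alkyl halide, arene, carboxylic acid, sulfide

Working along the chain:
  HOOC: –COOH: carbonyl C bonded to –OH and C → carboxylic acid (the –OH is not a separate alcohol).
  CH(CH2Cl): pendant –CH2X: halogen on sp³ carbon → alkyl halide.
  CH2SCH2: C–S–C linkage → sulfide (thioether).
  CH(CH=CH2): pendant –CH=CH2: C=C double bond → alkene.
  C6H5: –C6H5 phenyl ring → arene.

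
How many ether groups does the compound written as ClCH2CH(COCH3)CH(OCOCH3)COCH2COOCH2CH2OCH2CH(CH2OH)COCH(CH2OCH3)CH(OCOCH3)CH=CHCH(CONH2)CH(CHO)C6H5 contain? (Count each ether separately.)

2

Reading the structure from left to right:
  ClCH2: halogen on an sp³ carbon → alkyl halide.
  CH(COCH3): pendant –COCH3: carbonyl C bonded to two carbons → ketone.
  CH(OCOCH3): pendant –OC(=O)CH3: an acyloxy group → ester.
  CO: –C(=O)– with carbon on both sides → ketone.
  CH2COOCH2: –C(=O)–O–C with C on the carbonyl side → ester.
  CH2OCH2: C–O–C with sp³ carbons on both sides and no adjacent C=O → ether.
  CH(CH2OH): pendant –CH2OH on an sp³ backbone C → alcohol.
  CO: –C(=O)– with carbon on both sides → ketone.
  CH(CH2OCH3): pendant –CH2OCH3: C–O–C linkage → ether.
  CH(OCOCH3): pendant –OC(=O)CH3: an acyloxy group → ester.
  CH=CH: C=C double bond → alkene.
  CH(CONH2): pendant –CONH2: carbonyl C bonded to C and N → amide.
  CH(CHO): pendant –CHO: carbonyl C bonded to C and H → aldehyde.
  C6H5: –C6H5 phenyl ring → arene.
Ether appears at: CH2OCH2, CH(CH2OCH3) → 2.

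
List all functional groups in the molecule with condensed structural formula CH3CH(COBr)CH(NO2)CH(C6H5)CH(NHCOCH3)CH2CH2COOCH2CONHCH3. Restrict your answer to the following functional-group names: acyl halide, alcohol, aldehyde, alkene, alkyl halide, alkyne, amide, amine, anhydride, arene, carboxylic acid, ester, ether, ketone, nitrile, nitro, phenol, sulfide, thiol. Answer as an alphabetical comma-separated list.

acyl halide, amide, arene, ester, nitro

pendant –C(=O)X: carbonyl C bonded to C and halogen → acyl halide.
–NO2 on an sp³ carbon → nitro (the N=O is not a carbonyl).
pendant –C6H5: benzene ring → arene.
pendant –NHC(=O)CH3: N bonded to a carbonyl → amide (not amine).
–C(=O)–O–C with C on the carbonyl side → ester.
–C(=O)NHCH3: carbonyl C bonded to C and to N → amide (the N is not an amine).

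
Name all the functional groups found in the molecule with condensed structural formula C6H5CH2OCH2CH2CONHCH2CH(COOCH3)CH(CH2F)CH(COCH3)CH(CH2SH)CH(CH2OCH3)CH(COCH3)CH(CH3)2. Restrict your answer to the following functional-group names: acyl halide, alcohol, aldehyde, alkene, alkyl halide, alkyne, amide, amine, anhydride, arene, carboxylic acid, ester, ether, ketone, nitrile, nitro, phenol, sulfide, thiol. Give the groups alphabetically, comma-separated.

C6H5– phenyl ring → arene.
C–O–C with sp³ carbons on both sides and no adjacent C=O → ether.
–C(=O)–N– linkage → amide (the N is not an amine).
pendant –COOCH3: carbonyl C bonded to C and –OCH3 → ester.
pendant –CH2X: halogen on sp³ carbon → alkyl halide.
pendant –COCH3: carbonyl C bonded to two carbons → ketone.
pendant –CH2SH → thiol.
pendant –CH2OCH3: C–O–C linkage → ether.
pendant –COCH3: carbonyl C bonded to two carbons → ketone.

alkyl halide, amide, arene, ester, ether, ketone, thiol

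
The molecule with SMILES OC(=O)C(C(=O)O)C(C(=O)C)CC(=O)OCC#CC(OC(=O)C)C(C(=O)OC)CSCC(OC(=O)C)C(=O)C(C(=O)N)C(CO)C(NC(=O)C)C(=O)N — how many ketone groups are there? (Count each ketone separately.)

2

Taking each segment in turn:
  HOOC: –COOH: carbonyl C bonded to –OH and C → carboxylic acid (the –OH is not a separate alcohol).
  CH(COOH): pendant –COOH: carbonyl C bonded to C and –OH → carboxylic acid.
  CH(COCH3): pendant –COCH3: carbonyl C bonded to two carbons → ketone.
  CH2COOCH2: –C(=O)–O–C with C on the carbonyl side → ester.
  C≡C: C≡C triple bond → alkyne.
  CH(OCOCH3): pendant –OC(=O)CH3: an acyloxy group → ester.
  CH(COOCH3): pendant –COOCH3: carbonyl C bonded to C and –OCH3 → ester.
  CH2SCH2: C–S–C linkage → sulfide (thioether).
  CH(OCOCH3): pendant –OC(=O)CH3: an acyloxy group → ester.
  CO: –C(=O)– with carbon on both sides → ketone.
  CH(CONH2): pendant –CONH2: carbonyl C bonded to C and N → amide.
  CH(CH2OH): pendant –CH2OH on an sp³ backbone C → alcohol.
  CH(NHCOCH3): pendant –NHC(=O)CH3: N bonded to a carbonyl → amide (not amine).
  CONH2: –C(=O)NH2: carbonyl C bonded to C and to N → amide (the N is not a separate amine).
Ketone appears at: CH(COCH3), CO → 2.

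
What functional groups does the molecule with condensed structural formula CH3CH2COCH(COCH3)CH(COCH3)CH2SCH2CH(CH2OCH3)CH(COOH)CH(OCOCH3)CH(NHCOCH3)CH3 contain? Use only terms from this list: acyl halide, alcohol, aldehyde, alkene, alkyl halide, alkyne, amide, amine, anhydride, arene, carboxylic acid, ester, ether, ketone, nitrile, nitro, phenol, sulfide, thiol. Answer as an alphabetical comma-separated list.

amide, carboxylic acid, ester, ether, ketone, sulfide

–C(=O)– with carbon on both sides → ketone.
pendant –COCH3: carbonyl C bonded to two carbons → ketone.
pendant –COCH3: carbonyl C bonded to two carbons → ketone.
C–S–C linkage → sulfide (thioether).
pendant –CH2OCH3: C–O–C linkage → ether.
pendant –COOH: carbonyl C bonded to C and –OH → carboxylic acid.
pendant –OC(=O)CH3: an acyloxy group → ester.
pendant –NHC(=O)CH3: N bonded to a carbonyl → amide (not amine).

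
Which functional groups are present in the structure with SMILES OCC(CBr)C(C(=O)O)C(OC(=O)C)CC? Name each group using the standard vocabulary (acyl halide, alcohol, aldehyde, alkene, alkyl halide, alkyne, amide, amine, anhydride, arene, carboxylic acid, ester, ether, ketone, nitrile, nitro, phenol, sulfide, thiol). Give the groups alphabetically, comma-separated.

HO– on an sp³ carbon → alcohol.
pendant –CH2X: halogen on sp³ carbon → alkyl halide.
pendant –COOH: carbonyl C bonded to C and –OH → carboxylic acid.
pendant –OC(=O)CH3: an acyloxy group → ester.

alcohol, alkyl halide, carboxylic acid, ester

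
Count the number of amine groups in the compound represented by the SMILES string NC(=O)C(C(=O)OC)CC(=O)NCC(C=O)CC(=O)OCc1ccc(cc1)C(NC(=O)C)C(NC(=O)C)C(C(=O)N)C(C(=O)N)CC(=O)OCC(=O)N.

Taking each segment in turn:
  H2NCO: –C(=O)NH2: carbonyl C bonded to C and to N → amide (the N is not a separate amine).
  CH(COOCH3): pendant –COOCH3: carbonyl C bonded to C and –OCH3 → ester.
  CH2CONHCH2: –C(=O)–N– linkage → amide (the N is not an amine).
  CH(CHO): pendant –CHO: carbonyl C bonded to C and H → aldehyde.
  CH2COOCH2: –C(=O)–O–C with C on the carbonyl side → ester.
  C6H4: para-disubstituted benzene ring → arene.
  CH(NHCOCH3): pendant –NHC(=O)CH3: N bonded to a carbonyl → amide (not amine).
  CH(NHCOCH3): pendant –NHC(=O)CH3: N bonded to a carbonyl → amide (not amine).
  CH(CONH2): pendant –CONH2: carbonyl C bonded to C and N → amide.
  CH(CONH2): pendant –CONH2: carbonyl C bonded to C and N → amide.
  CH2COOCH2: –C(=O)–O–C with C on the carbonyl side → ester.
  CONH2: –C(=O)NH2: carbonyl C bonded to C and to N → amide (the N is not a separate amine).
No segment is a amine: H2NCO is amide, not amine; CH2CONHCH2 is amide, not amine; CH(NHCOCH3) is amide, not amine. → 0.

0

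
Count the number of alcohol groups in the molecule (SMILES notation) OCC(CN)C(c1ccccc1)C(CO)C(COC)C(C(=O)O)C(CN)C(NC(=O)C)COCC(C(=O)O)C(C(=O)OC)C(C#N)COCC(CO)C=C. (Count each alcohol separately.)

3

HO– on an sp³ carbon → alcohol.
pendant –CH2NH2: N on sp³ C, no adjacent C=O → amine.
pendant –C6H5: benzene ring → arene.
pendant –CH2OH on an sp³ backbone C → alcohol.
pendant –CH2OCH3: C–O–C linkage → ether.
pendant –COOH: carbonyl C bonded to C and –OH → carboxylic acid.
pendant –CH2NH2: N on sp³ C, no adjacent C=O → amine.
pendant –NHC(=O)CH3: N bonded to a carbonyl → amide (not amine).
C–O–C with sp³ carbons on both sides and no adjacent C=O → ether.
pendant –COOH: carbonyl C bonded to C and –OH → carboxylic acid.
pendant –COOCH3: carbonyl C bonded to C and –OCH3 → ester.
pendant –C≡N: nitrile.
C–O–C with sp³ carbons on both sides and no adjacent C=O → ether.
pendant –CH2OH on an sp³ backbone C → alcohol.
C=C double bond → alkene.
Alcohol appears at: HOCH2, CH(CH2OH), CH(CH2OH) → 3.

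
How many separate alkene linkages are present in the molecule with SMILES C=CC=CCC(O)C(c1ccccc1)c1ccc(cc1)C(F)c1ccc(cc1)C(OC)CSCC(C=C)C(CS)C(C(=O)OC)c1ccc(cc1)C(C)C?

3

Reading the structure from left to right:
  CH2=CH: C=C double bond → alkene.
  CH=CH: C=C double bond → alkene.
  CH(OH): –OH on an sp³ carbon → alcohol (secondary).
  CH(C6H5): pendant –C6H5: benzene ring → arene.
  C6H4: para-disubstituted benzene ring → arene.
  CH(F): halogen on an sp³ carbon → alkyl halide.
  C6H4: para-disubstituted benzene ring → arene.
  CH(OCH3): pendant –OCH3: C–O–C with sp³ C, no adjacent C=O → ether.
  CH2SCH2: C–S–C linkage → sulfide (thioether).
  CH(CH=CH2): pendant –CH=CH2: C=C double bond → alkene.
  CH(CH2SH): pendant –CH2SH → thiol.
  CH(COOCH3): pendant –COOCH3: carbonyl C bonded to C and –OCH3 → ester.
  C6H4: para-disubstituted benzene ring → arene.
Alkene appears at: CH2=CH, CH=CH, CH(CH=CH2) → 3.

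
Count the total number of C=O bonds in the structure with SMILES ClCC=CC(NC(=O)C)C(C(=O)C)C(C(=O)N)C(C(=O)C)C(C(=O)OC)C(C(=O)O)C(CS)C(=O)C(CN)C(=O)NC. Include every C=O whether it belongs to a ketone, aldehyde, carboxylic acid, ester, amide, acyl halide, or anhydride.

8

CH(NHCOCH3): amide, 1 C=O (running total 1).
CH(COCH3): ketone, 1 C=O (running total 2).
CH(CONH2): amide, 1 C=O (running total 3).
CH(COCH3): ketone, 1 C=O (running total 4).
CH(COOCH3): ester, 1 C=O (running total 5).
CH(COOH): carboxylic acid, 1 C=O (running total 6).
CO: ketone, 1 C=O (running total 7).
CONHCH3: amide, 1 C=O (running total 8).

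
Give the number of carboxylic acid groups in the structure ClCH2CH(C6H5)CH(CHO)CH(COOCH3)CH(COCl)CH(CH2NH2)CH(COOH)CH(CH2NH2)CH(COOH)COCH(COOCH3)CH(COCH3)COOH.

3

Reading the structure from left to right:
  ClCH2: halogen on an sp³ carbon → alkyl halide.
  CH(C6H5): pendant –C6H5: benzene ring → arene.
  CH(CHO): pendant –CHO: carbonyl C bonded to C and H → aldehyde.
  CH(COOCH3): pendant –COOCH3: carbonyl C bonded to C and –OCH3 → ester.
  CH(COCl): pendant –C(=O)X: carbonyl C bonded to C and halogen → acyl halide.
  CH(CH2NH2): pendant –CH2NH2: N on sp³ C, no adjacent C=O → amine.
  CH(COOH): pendant –COOH: carbonyl C bonded to C and –OH → carboxylic acid.
  CH(CH2NH2): pendant –CH2NH2: N on sp³ C, no adjacent C=O → amine.
  CH(COOH): pendant –COOH: carbonyl C bonded to C and –OH → carboxylic acid.
  CO: –C(=O)– with carbon on both sides → ketone.
  CH(COOCH3): pendant –COOCH3: carbonyl C bonded to C and –OCH3 → ester.
  CH(COCH3): pendant –COCH3: carbonyl C bonded to two carbons → ketone.
  COOH: –COOH: carbonyl C bonded to –OH and C → carboxylic acid (the –OH is not a separate alcohol).
Carboxylic acid appears at: CH(COOH), CH(COOH), COOH → 3.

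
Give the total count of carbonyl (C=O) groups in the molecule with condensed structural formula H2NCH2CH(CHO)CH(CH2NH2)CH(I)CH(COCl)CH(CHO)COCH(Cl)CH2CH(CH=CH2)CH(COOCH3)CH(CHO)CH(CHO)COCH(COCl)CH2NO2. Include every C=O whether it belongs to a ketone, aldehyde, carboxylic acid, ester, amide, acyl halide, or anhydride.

CH(CHO): aldehyde, 1 C=O (running total 1).
CH(COCl): acyl halide, 1 C=O (running total 2).
CH(CHO): aldehyde, 1 C=O (running total 3).
CO: ketone, 1 C=O (running total 4).
CH(COOCH3): ester, 1 C=O (running total 5).
CH(CHO): aldehyde, 1 C=O (running total 6).
CH(CHO): aldehyde, 1 C=O (running total 7).
CO: ketone, 1 C=O (running total 8).
CH(COCl): acyl halide, 1 C=O (running total 9).

9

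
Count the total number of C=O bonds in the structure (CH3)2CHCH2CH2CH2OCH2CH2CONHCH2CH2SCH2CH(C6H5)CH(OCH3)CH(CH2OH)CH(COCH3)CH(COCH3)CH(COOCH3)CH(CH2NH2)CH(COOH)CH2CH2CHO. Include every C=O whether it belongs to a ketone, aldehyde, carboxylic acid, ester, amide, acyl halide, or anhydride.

CH2CONHCH2: amide, 1 C=O (running total 1).
CH(COCH3): ketone, 1 C=O (running total 2).
CH(COCH3): ketone, 1 C=O (running total 3).
CH(COOCH3): ester, 1 C=O (running total 4).
CH(COOH): carboxylic acid, 1 C=O (running total 5).
CHO: aldehyde, 1 C=O (running total 6).

6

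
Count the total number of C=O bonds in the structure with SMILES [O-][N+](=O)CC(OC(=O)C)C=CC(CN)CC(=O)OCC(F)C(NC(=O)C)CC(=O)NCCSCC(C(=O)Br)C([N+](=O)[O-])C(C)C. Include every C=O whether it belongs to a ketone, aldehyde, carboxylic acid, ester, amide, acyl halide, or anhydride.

5

CH(OCOCH3): ester, 1 C=O (running total 1).
CH2COOCH2: ester, 1 C=O (running total 2).
CH(NHCOCH3): amide, 1 C=O (running total 3).
CH2CONHCH2: amide, 1 C=O (running total 4).
CH(COBr): acyl halide, 1 C=O (running total 5).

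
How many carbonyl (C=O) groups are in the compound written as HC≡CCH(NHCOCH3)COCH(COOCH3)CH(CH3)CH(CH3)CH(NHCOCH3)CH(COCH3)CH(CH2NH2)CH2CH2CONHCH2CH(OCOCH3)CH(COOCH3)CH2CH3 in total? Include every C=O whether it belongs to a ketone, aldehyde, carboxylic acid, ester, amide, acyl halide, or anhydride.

8

CH(NHCOCH3): amide, 1 C=O (running total 1).
CO: ketone, 1 C=O (running total 2).
CH(COOCH3): ester, 1 C=O (running total 3).
CH(NHCOCH3): amide, 1 C=O (running total 4).
CH(COCH3): ketone, 1 C=O (running total 5).
CH2CONHCH2: amide, 1 C=O (running total 6).
CH(OCOCH3): ester, 1 C=O (running total 7).
CH(COOCH3): ester, 1 C=O (running total 8).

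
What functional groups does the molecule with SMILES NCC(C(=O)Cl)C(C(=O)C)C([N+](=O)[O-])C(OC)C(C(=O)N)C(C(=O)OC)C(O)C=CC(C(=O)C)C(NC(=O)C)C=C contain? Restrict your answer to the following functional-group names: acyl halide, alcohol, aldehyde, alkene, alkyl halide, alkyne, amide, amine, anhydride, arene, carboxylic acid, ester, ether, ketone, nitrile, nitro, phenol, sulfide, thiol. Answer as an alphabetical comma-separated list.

acyl halide, alcohol, alkene, amide, amine, ester, ether, ketone, nitro

–NH2 on an sp³ carbon with no adjacent C=O → amine.
pendant –C(=O)X: carbonyl C bonded to C and halogen → acyl halide.
pendant –COCH3: carbonyl C bonded to two carbons → ketone.
–NO2 on an sp³ carbon → nitro (the N=O is not a carbonyl).
pendant –OCH3: C–O–C with sp³ C, no adjacent C=O → ether.
pendant –CONH2: carbonyl C bonded to C and N → amide.
pendant –COOCH3: carbonyl C bonded to C and –OCH3 → ester.
–OH on an sp³ carbon → alcohol (secondary).
C=C double bond → alkene.
pendant –COCH3: carbonyl C bonded to two carbons → ketone.
pendant –NHC(=O)CH3: N bonded to a carbonyl → amide (not amine).
C=C double bond → alkene.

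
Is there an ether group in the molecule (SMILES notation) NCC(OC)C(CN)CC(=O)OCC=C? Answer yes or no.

yes

Reading the structure from left to right:
  H2NCH2: –NH2 on an sp³ carbon with no adjacent C=O → amine.
  CH(OCH3): pendant –OCH3: C–O–C with sp³ C, no adjacent C=O → ether.
  CH(CH2NH2): pendant –CH2NH2: N on sp³ C, no adjacent C=O → amine.
  CH2COOCH2: –C(=O)–O–C with C on the carbonyl side → ester.
  CH=CH2: C=C double bond → alkene.
The CH(OCH3) segment supplies the ether: pendant –OCH3: C–O–C with sp³ C, no adjacent C=O → ether.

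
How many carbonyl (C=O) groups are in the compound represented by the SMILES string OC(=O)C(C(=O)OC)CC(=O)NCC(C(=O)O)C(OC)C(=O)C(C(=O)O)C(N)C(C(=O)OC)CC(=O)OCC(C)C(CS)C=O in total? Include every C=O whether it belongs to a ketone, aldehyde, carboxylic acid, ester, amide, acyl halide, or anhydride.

9

HOOC: carboxylic acid, 1 C=O (running total 1).
CH(COOCH3): ester, 1 C=O (running total 2).
CH2CONHCH2: amide, 1 C=O (running total 3).
CH(COOH): carboxylic acid, 1 C=O (running total 4).
CO: ketone, 1 C=O (running total 5).
CH(COOH): carboxylic acid, 1 C=O (running total 6).
CH(COOCH3): ester, 1 C=O (running total 7).
CH2COOCH2: ester, 1 C=O (running total 8).
CHO: aldehyde, 1 C=O (running total 9).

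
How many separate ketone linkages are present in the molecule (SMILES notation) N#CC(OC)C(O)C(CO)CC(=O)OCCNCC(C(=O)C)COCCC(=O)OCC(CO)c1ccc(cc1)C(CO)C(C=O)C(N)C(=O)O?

1

Working along the chain:
  N≡C: N≡C–: carbon triple-bonded to nitrogen → nitrile.
  CH(OCH3): pendant –OCH3: C–O–C with sp³ C, no adjacent C=O → ether.
  CH(OH): –OH on an sp³ carbon → alcohol (secondary).
  CH(CH2OH): pendant –CH2OH on an sp³ backbone C → alcohol.
  CH2COOCH2: –C(=O)–O–C with C on the carbonyl side → ester.
  CH2NHCH2: C–N–C with sp³ carbons and no adjacent C=O → amine (secondary).
  CH(COCH3): pendant –COCH3: carbonyl C bonded to two carbons → ketone.
  CH2OCH2: C–O–C with sp³ carbons on both sides and no adjacent C=O → ether.
  CH2COOCH2: –C(=O)–O–C with C on the carbonyl side → ester.
  CH(CH2OH): pendant –CH2OH on an sp³ backbone C → alcohol.
  C6H4: para-disubstituted benzene ring → arene.
  CH(CH2OH): pendant –CH2OH on an sp³ backbone C → alcohol.
  CH(CHO): pendant –CHO: carbonyl C bonded to C and H → aldehyde.
  CH(NH2): –NH2 on an sp³ carbon with no adjacent C=O → amine.
  COOH: –COOH: carbonyl C bonded to –OH and C → carboxylic acid (the –OH is not a separate alcohol).
Ketone appears at: CH(COCH3) → 1.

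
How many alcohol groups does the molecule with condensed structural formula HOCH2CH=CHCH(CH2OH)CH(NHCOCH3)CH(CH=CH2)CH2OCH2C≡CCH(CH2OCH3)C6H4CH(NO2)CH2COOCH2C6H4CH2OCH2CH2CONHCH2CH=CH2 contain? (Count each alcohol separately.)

Working along the chain:
  HOCH2: HO– on an sp³ carbon → alcohol.
  CH=CH: C=C double bond → alkene.
  CH(CH2OH): pendant –CH2OH on an sp³ backbone C → alcohol.
  CH(NHCOCH3): pendant –NHC(=O)CH3: N bonded to a carbonyl → amide (not amine).
  CH(CH=CH2): pendant –CH=CH2: C=C double bond → alkene.
  CH2OCH2: C–O–C with sp³ carbons on both sides and no adjacent C=O → ether.
  C≡C: C≡C triple bond → alkyne.
  CH(CH2OCH3): pendant –CH2OCH3: C–O–C linkage → ether.
  C6H4: para-disubstituted benzene ring → arene.
  CH(NO2): –NO2 on an sp³ carbon → nitro (the N=O is not a carbonyl).
  CH2COOCH2: –C(=O)–O–C with C on the carbonyl side → ester.
  C6H4: para-disubstituted benzene ring → arene.
  CH2OCH2: C–O–C with sp³ carbons on both sides and no adjacent C=O → ether.
  CH2CONHCH2: –C(=O)–N– linkage → amide (the N is not an amine).
  CH=CH2: C=C double bond → alkene.
Alcohol appears at: HOCH2, CH(CH2OH) → 2.

2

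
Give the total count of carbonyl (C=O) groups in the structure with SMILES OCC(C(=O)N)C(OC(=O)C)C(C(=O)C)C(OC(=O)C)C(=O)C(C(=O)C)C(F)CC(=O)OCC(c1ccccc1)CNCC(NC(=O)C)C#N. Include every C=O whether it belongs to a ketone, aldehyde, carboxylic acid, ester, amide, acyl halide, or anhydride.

8

CH(CONH2): amide, 1 C=O (running total 1).
CH(OCOCH3): ester, 1 C=O (running total 2).
CH(COCH3): ketone, 1 C=O (running total 3).
CH(OCOCH3): ester, 1 C=O (running total 4).
CO: ketone, 1 C=O (running total 5).
CH(COCH3): ketone, 1 C=O (running total 6).
CH2COOCH2: ester, 1 C=O (running total 7).
CH(NHCOCH3): amide, 1 C=O (running total 8).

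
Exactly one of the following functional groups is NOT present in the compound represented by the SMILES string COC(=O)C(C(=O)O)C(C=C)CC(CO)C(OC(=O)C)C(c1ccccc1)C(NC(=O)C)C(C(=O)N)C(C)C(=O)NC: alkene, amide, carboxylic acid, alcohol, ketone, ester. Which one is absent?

ketone

carboxylic acid: present (CH(COOH) — pendant –COOH: carbonyl C bonded to C and –OH → carboxylic acid).
alkene: present (CH(CH=CH2) — pendant –CH=CH2: C=C double bond → alkene).
amide: present (CH(NHCOCH3) — pendant –NHC(=O)CH3: N bonded to a carbonyl → amide (not amine)).
alcohol: present (CH(CH2OH) — pendant –CH2OH on an sp³ backbone C → alcohol).
ester: present (CH3OOC — CH3O–C(=O)–: carbonyl C bonded to C and to –OCH3 → ester (not ketone + ether)).
ketone: absent. In each of CH3OOC and CH(OCOCH3), the C=O is bonded to an –O–C group, which defines an ester, not a ketone. In each of CH(NHCOCH3), CH(CONH2) and CONHCH3, the C=O is bonded to nitrogen, which defines an amide, not a ketone. In CH(COOH), the C=O bears an –OH, making it a carboxylic acid rather than a ketone.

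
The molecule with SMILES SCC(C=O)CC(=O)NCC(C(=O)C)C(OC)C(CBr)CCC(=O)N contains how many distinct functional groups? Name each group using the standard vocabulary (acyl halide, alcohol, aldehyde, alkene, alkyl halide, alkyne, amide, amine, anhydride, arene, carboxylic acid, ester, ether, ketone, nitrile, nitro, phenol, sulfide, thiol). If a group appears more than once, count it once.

6

–SH on an sp³ carbon → thiol.
pendant –CHO: carbonyl C bonded to C and H → aldehyde.
–C(=O)–N– linkage → amide (the N is not an amine).
pendant –COCH3: carbonyl C bonded to two carbons → ketone.
pendant –OCH3: C–O–C with sp³ C, no adjacent C=O → ether.
pendant –CH2X: halogen on sp³ carbon → alkyl halide.
–C(=O)NH2: carbonyl C bonded to C and to N → amide (the N is not a separate amine).
Distinct types present: aldehyde, alkyl halide, amide, ether, ketone, thiol.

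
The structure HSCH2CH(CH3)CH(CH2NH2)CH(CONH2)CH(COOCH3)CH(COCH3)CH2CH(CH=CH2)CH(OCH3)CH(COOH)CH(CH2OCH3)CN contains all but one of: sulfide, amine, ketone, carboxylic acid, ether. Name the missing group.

ether: present (CH(OCH3) — pendant –OCH3: C–O–C with sp³ C, no adjacent C=O → ether).
carboxylic acid: present (CH(COOH) — pendant –COOH: carbonyl C bonded to C and –OH → carboxylic acid).
amine: present (CH(CH2NH2) — pendant –CH2NH2: N on sp³ C, no adjacent C=O → amine).
ketone: present (CH(COCH3) — pendant –COCH3: carbonyl C bonded to two carbons → ketone).
sulfide: no segment matches this pattern.

sulfide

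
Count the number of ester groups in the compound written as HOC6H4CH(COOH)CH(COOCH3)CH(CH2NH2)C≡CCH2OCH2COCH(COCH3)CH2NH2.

1

Taking each segment in turn:
  HOC6H4: –OH attached directly to an aromatic ring → phenol (not alcohol); the ring itself is an arene.
  CH(COOH): pendant –COOH: carbonyl C bonded to C and –OH → carboxylic acid.
  CH(COOCH3): pendant –COOCH3: carbonyl C bonded to C and –OCH3 → ester.
  CH(CH2NH2): pendant –CH2NH2: N on sp³ C, no adjacent C=O → amine.
  C≡C: C≡C triple bond → alkyne.
  CH2OCH2: C–O–C with sp³ carbons on both sides and no adjacent C=O → ether.
  CO: –C(=O)– with carbon on both sides → ketone.
  CH(COCH3): pendant –COCH3: carbonyl C bonded to two carbons → ketone.
  CH2NH2: –NH2 on an sp³ carbon with no adjacent C=O → amine.
Ester appears at: CH(COOCH3) → 1.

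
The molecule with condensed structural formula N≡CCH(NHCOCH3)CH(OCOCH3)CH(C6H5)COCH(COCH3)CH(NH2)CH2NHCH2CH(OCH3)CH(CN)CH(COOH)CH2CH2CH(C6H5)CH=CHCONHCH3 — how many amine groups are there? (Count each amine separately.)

Taking each segment in turn:
  N≡C: N≡C–: carbon triple-bonded to nitrogen → nitrile.
  CH(NHCOCH3): pendant –NHC(=O)CH3: N bonded to a carbonyl → amide (not amine).
  CH(OCOCH3): pendant –OC(=O)CH3: an acyloxy group → ester.
  CH(C6H5): pendant –C6H5: benzene ring → arene.
  CO: –C(=O)– with carbon on both sides → ketone.
  CH(COCH3): pendant –COCH3: carbonyl C bonded to two carbons → ketone.
  CH(NH2): –NH2 on an sp³ carbon with no adjacent C=O → amine.
  CH2NHCH2: C–N–C with sp³ carbons and no adjacent C=O → amine (secondary).
  CH(OCH3): pendant –OCH3: C–O–C with sp³ C, no adjacent C=O → ether.
  CH(CN): pendant –C≡N: nitrile.
  CH(COOH): pendant –COOH: carbonyl C bonded to C and –OH → carboxylic acid.
  CH(C6H5): pendant –C6H5: benzene ring → arene.
  CH=CH: C=C double bond → alkene.
  CONHCH3: –C(=O)NHCH3: carbonyl C bonded to C and to N → amide (the N is not an amine).
Amine appears at: CH(NH2), CH2NHCH2 → 2.

2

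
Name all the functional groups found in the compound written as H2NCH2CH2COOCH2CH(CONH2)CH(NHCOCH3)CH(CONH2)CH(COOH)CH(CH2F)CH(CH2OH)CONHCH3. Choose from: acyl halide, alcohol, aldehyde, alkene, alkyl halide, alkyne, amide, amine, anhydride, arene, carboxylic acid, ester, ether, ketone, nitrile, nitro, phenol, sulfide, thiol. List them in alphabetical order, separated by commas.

alcohol, alkyl halide, amide, amine, carboxylic acid, ester

Working along the chain:
  H2NCH2: –NH2 on an sp³ carbon with no adjacent C=O → amine.
  CH2COOCH2: –C(=O)–O–C with C on the carbonyl side → ester.
  CH(CONH2): pendant –CONH2: carbonyl C bonded to C and N → amide.
  CH(NHCOCH3): pendant –NHC(=O)CH3: N bonded to a carbonyl → amide (not amine).
  CH(CONH2): pendant –CONH2: carbonyl C bonded to C and N → amide.
  CH(COOH): pendant –COOH: carbonyl C bonded to C and –OH → carboxylic acid.
  CH(CH2F): pendant –CH2X: halogen on sp³ carbon → alkyl halide.
  CH(CH2OH): pendant –CH2OH on an sp³ backbone C → alcohol.
  CONHCH3: –C(=O)NHCH3: carbonyl C bonded to C and to N → amide (the N is not an amine).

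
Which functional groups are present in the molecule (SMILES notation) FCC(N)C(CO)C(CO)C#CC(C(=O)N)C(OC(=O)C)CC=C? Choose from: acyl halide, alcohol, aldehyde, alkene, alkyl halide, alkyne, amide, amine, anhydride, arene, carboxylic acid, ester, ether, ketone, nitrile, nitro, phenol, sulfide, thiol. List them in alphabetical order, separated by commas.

alcohol, alkene, alkyl halide, alkyne, amide, amine, ester

Reading the structure from left to right:
  FCH2: halogen on an sp³ carbon → alkyl halide.
  CH(NH2): –NH2 on an sp³ carbon with no adjacent C=O → amine.
  CH(CH2OH): pendant –CH2OH on an sp³ backbone C → alcohol.
  CH(CH2OH): pendant –CH2OH on an sp³ backbone C → alcohol.
  C≡C: C≡C triple bond → alkyne.
  CH(CONH2): pendant –CONH2: carbonyl C bonded to C and N → amide.
  CH(OCOCH3): pendant –OC(=O)CH3: an acyloxy group → ester.
  CH=CH2: C=C double bond → alkene.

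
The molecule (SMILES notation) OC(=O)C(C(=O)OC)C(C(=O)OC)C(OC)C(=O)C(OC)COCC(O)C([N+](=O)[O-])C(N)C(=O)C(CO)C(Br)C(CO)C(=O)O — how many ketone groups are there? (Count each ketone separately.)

–COOH: carbonyl C bonded to –OH and C → carboxylic acid (the –OH is not a separate alcohol).
pendant –COOCH3: carbonyl C bonded to C and –OCH3 → ester.
pendant –COOCH3: carbonyl C bonded to C and –OCH3 → ester.
pendant –OCH3: C–O–C with sp³ C, no adjacent C=O → ether.
–C(=O)– with carbon on both sides → ketone.
pendant –OCH3: C–O–C with sp³ C, no adjacent C=O → ether.
C–O–C with sp³ carbons on both sides and no adjacent C=O → ether.
–OH on an sp³ carbon → alcohol (secondary).
–NO2 on an sp³ carbon → nitro (the N=O is not a carbonyl).
–NH2 on an sp³ carbon with no adjacent C=O → amine.
–C(=O)– with carbon on both sides → ketone.
pendant –CH2OH on an sp³ backbone C → alcohol.
halogen on an sp³ carbon → alkyl halide.
pendant –CH2OH on an sp³ backbone C → alcohol.
–COOH: carbonyl C bonded to –OH and C → carboxylic acid (the –OH is not a separate alcohol).
Ketone appears at: CO, CO → 2.

2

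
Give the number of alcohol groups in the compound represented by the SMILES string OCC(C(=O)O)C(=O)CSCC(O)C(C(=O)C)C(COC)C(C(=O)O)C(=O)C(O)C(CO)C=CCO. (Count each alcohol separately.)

5

Reading the structure from left to right:
  HOCH2: HO– on an sp³ carbon → alcohol.
  CH(COOH): pendant –COOH: carbonyl C bonded to C and –OH → carboxylic acid.
  CO: –C(=O)– with carbon on both sides → ketone.
  CH2SCH2: C–S–C linkage → sulfide (thioether).
  CH(OH): –OH on an sp³ carbon → alcohol (secondary).
  CH(COCH3): pendant –COCH3: carbonyl C bonded to two carbons → ketone.
  CH(CH2OCH3): pendant –CH2OCH3: C–O–C linkage → ether.
  CH(COOH): pendant –COOH: carbonyl C bonded to C and –OH → carboxylic acid.
  CO: –C(=O)– with carbon on both sides → ketone.
  CH(OH): –OH on an sp³ carbon → alcohol (secondary).
  CH(CH2OH): pendant –CH2OH on an sp³ backbone C → alcohol.
  CH=CH: C=C double bond → alkene.
  CH2OH: –OH on an sp³ carbon → alcohol.
Alcohol appears at: HOCH2, CH(OH), CH(OH), CH(CH2OH), CH2OH → 5.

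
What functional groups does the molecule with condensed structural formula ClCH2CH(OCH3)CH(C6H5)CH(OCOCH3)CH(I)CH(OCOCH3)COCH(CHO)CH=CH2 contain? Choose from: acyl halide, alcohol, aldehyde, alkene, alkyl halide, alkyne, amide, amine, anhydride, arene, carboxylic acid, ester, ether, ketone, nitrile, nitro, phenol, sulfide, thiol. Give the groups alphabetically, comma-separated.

Working along the chain:
  ClCH2: halogen on an sp³ carbon → alkyl halide.
  CH(OCH3): pendant –OCH3: C–O–C with sp³ C, no adjacent C=O → ether.
  CH(C6H5): pendant –C6H5: benzene ring → arene.
  CH(OCOCH3): pendant –OC(=O)CH3: an acyloxy group → ester.
  CH(I): halogen on an sp³ carbon → alkyl halide.
  CH(OCOCH3): pendant –OC(=O)CH3: an acyloxy group → ester.
  CO: –C(=O)– with carbon on both sides → ketone.
  CH(CHO): pendant –CHO: carbonyl C bonded to C and H → aldehyde.
  CH=CH2: C=C double bond → alkene.

aldehyde, alkene, alkyl halide, arene, ester, ether, ketone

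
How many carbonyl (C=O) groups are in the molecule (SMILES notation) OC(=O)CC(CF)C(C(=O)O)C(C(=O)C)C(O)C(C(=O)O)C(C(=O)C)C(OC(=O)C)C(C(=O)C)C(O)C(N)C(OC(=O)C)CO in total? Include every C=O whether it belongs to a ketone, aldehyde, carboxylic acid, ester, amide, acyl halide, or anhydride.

8

HOOC: carboxylic acid, 1 C=O (running total 1).
CH(COOH): carboxylic acid, 1 C=O (running total 2).
CH(COCH3): ketone, 1 C=O (running total 3).
CH(COOH): carboxylic acid, 1 C=O (running total 4).
CH(COCH3): ketone, 1 C=O (running total 5).
CH(OCOCH3): ester, 1 C=O (running total 6).
CH(COCH3): ketone, 1 C=O (running total 7).
CH(OCOCH3): ester, 1 C=O (running total 8).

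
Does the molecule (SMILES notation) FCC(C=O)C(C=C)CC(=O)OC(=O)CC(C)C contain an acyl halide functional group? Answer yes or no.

no

halogen on an sp³ carbon → alkyl halide.
pendant –CHO: carbonyl C bonded to C and H → aldehyde.
pendant –CH=CH2: C=C double bond → alkene.
two acyl groups sharing one oxygen, –C(=O)–O–C(=O)– → anhydride.
The groups actually present are: aldehyde, alkene, alkyl halide, anhydride.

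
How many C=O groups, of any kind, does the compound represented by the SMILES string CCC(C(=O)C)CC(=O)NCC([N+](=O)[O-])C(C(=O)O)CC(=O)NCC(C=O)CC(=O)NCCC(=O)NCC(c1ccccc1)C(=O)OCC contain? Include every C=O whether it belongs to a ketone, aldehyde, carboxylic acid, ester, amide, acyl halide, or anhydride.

CH(COCH3): ketone, 1 C=O (running total 1).
CH2CONHCH2: amide, 1 C=O (running total 2).
CH(COOH): carboxylic acid, 1 C=O (running total 3).
CH2CONHCH2: amide, 1 C=O (running total 4).
CH(CHO): aldehyde, 1 C=O (running total 5).
CH2CONHCH2: amide, 1 C=O (running total 6).
CH2CONHCH2: amide, 1 C=O (running total 7).
COOCH2CH3: ester, 1 C=O (running total 8).

8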